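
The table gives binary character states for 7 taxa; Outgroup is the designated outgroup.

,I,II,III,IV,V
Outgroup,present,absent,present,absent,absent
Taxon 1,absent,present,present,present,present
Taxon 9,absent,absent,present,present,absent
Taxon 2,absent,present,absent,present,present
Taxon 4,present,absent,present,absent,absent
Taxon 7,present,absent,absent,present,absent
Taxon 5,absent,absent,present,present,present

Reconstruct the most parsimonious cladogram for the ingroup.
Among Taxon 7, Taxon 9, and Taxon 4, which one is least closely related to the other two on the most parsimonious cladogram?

Taxon 4

Character polarity is set by the outgroup: the derived state is whichever differs from the outgroup's state, so for I, III the derived state is 'absent', and for the remaining characters it is 'present'.
I: derived state 'absent' in Taxon 1, Taxon 2, Taxon 5, and Taxon 9 only — synapomorphy for {Taxon 1, Taxon 2, Taxon 5, Taxon 9}.
II: derived state 'present' in Taxon 1 and Taxon 2 only — synapomorphy for {Taxon 1, Taxon 2}.
III (state 'absent') occurs in Taxon 2 and Taxon 7 but conflicts with the nesting implied by the other characters — most parsimoniously interpreted as homoplasy.
IV (derived state 'present') is shared by Taxon 1, Taxon 2, Taxon 5, Taxon 7, and Taxon 9 — a synapomorphy uniting that clade.
V (derived state 'present') is shared by Taxon 1, Taxon 2, and Taxon 5 — a synapomorphy uniting that clade.
Most parsimonious ingroup topology: (((((Taxon 1,Taxon 2),Taxon 5),Taxon 9),Taxon 7),Taxon 4).
Taxon 9 and Taxon 7 share a more recent common ancestor with each other than either does with Taxon 4, so Taxon 4 is the least closely related of the three.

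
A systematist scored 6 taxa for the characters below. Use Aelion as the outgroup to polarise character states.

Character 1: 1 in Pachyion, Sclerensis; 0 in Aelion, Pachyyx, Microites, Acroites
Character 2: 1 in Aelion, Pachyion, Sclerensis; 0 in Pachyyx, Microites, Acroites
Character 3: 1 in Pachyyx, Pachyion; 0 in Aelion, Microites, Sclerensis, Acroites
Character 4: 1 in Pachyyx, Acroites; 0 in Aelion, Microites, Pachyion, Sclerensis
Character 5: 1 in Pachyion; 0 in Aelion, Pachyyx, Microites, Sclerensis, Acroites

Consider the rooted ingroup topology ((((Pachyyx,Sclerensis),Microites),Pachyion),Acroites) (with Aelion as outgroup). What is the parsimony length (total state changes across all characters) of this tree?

10

Map each character onto ((((Pachyyx,Sclerensis),Microites),Pachyion),Acroites) (rooted by Aelion) and count the minimum state changes it requires (Fitch parsimony):
Character 1: 2; Character 2: 3; Character 3: 2; Character 4: 2; Character 5: 1.
Total tree length = 10.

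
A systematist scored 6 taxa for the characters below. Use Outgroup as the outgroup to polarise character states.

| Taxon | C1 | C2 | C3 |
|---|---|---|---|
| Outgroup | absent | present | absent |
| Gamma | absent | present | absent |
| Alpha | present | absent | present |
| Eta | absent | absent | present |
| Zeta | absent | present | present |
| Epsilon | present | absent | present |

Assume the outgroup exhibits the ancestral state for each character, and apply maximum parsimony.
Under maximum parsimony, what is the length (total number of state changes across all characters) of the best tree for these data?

3

Character polarity is set by the outgroup: the derived state is whichever differs from the outgroup's state, so for C2 the derived state is 'absent', and for the remaining characters it is 'present'.
C1: derived state 'present' in Alpha and Epsilon only — synapomorphy for {Alpha, Epsilon}.
C2: derived state 'absent' in Alpha, Epsilon, and Eta only — synapomorphy for {Alpha, Epsilon, Eta}.
C3: derived state 'present' in Alpha, Epsilon, Eta, and Zeta only — synapomorphy for {Alpha, Epsilon, Eta, Zeta}.
Most parsimonious ingroup topology: (Gamma,(((Alpha,Epsilon),Eta),Zeta)).
Changes per character on this tree: C1: 1; C2: 1; C3: 1.
Total = 3.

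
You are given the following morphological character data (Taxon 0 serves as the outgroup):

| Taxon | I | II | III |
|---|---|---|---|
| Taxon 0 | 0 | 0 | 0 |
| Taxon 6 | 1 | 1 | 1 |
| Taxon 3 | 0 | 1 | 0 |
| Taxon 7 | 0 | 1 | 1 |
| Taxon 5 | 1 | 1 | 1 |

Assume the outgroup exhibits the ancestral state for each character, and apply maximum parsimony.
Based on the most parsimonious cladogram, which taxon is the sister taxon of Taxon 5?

Taxon 6

The outgroup has state '0' for every character, so '1' is the derived state throughout.
I (derived state '1') is shared by Taxon 5 and Taxon 6 — a synapomorphy uniting that clade.
II (derived state '1') is shared by all ingroup taxa — unites the whole ingroup.
III (derived state '1') is shared by Taxon 5, Taxon 6, and Taxon 7 — a synapomorphy uniting that clade.
Most parsimonious ingroup topology: (((Taxon 6,Taxon 5),Taxon 7),Taxon 3).
Taxon 5 and Taxon 6 form a cherry on this tree, so they are sister taxa.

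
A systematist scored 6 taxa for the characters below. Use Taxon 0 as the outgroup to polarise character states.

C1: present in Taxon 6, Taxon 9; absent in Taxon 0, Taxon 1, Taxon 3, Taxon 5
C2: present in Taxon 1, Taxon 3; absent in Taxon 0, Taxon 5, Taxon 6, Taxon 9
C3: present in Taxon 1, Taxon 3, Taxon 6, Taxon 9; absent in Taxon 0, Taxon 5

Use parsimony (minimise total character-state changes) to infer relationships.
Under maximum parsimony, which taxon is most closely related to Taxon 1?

The outgroup has state 'absent' for every character, so 'present' is the derived state throughout.
C1 (derived state 'present') is shared by Taxon 6 and Taxon 9 — a synapomorphy uniting that clade.
Only Taxon 1 and Taxon 3 show the derived state 'present' for C2, supporting them as a clade.
C3 (derived state 'present') is shared by Taxon 1, Taxon 3, Taxon 6, and Taxon 9 — a synapomorphy uniting that clade.
Most parsimonious ingroup topology: (((Taxon 1,Taxon 3),(Taxon 6,Taxon 9)),Taxon 5).
Taxon 1 and Taxon 3 form a cherry on this tree, so they are sister taxa.

Taxon 3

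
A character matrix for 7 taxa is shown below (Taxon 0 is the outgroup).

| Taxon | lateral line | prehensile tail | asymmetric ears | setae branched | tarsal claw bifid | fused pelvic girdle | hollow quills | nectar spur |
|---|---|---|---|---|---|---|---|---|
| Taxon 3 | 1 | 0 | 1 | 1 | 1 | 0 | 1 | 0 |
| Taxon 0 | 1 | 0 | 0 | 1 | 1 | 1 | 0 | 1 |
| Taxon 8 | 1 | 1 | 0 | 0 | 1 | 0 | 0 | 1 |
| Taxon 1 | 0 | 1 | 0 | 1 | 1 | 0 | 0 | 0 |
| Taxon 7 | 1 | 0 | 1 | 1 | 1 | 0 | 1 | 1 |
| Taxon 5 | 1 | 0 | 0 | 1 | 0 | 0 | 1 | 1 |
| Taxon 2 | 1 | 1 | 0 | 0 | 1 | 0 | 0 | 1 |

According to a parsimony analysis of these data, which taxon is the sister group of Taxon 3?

Character polarity is set by the outgroup: the derived state is whichever differs from the outgroup's state, so for lateral line, setae branched, tarsal claw bifid, fused pelvic girdle, nectar spur the derived state is '0', and for the remaining characters it is '1'.
lateral line (derived state '0') is unique to Taxon 1 (autapomorphy; uninformative for grouping).
Only Taxon 1, Taxon 2, and Taxon 8 show the derived state '1' for prehensile tail, supporting them as a clade.
Only Taxon 3 and Taxon 7 show the derived state '1' for asymmetric ears, supporting them as a clade.
setae branched (derived state '0') is shared by Taxon 2 and Taxon 8 — a synapomorphy uniting that clade.
tarsal claw bifid: derived state '0' in Taxon 5 only — an autapomorphy, so it tells us nothing about relationships among taxa.
fused pelvic girdle (derived state '0') is shared by all ingroup taxa — unites the whole ingroup.
Only Taxon 3, Taxon 5, and Taxon 7 show the derived state '1' for hollow quills, supporting them as a clade.
nectar spur groups Taxon 1 and Taxon 3, which is incompatible with the clades supported by the remaining characters; treating it as convergent (homoplasy) costs fewer steps than any alternative tree.
Most parsimonious ingroup topology: (((Taxon 7,Taxon 3),Taxon 5),(Taxon 1,(Taxon 2,Taxon 8))).
Taxon 3 and Taxon 7 form a cherry on this tree, so they are sister taxa.

Taxon 7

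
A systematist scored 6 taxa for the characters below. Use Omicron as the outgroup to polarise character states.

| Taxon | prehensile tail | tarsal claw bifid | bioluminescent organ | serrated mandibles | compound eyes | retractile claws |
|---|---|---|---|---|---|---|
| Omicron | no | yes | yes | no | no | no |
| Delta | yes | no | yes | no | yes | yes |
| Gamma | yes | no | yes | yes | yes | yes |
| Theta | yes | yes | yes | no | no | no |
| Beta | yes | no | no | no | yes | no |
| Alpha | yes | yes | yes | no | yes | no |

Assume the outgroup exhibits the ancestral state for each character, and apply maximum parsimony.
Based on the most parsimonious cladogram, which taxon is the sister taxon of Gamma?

Delta

Character polarity is set by the outgroup: the derived state is whichever differs from the outgroup's state, so for tarsal claw bifid, bioluminescent organ the derived state is 'no', and for the remaining characters it is 'yes'.
All ingroup taxa share the derived state 'yes' for prehensile tail; it defines the ingroup but does not resolve relationships within it.
tarsal claw bifid (derived state 'no') is shared by Beta, Delta, and Gamma — a synapomorphy uniting that clade.
bioluminescent organ (derived state 'no') is unique to Beta (autapomorphy; uninformative for grouping).
serrated mandibles (derived state 'yes') is unique to Gamma (autapomorphy; uninformative for grouping).
compound eyes: derived state 'yes' in Alpha, Beta, Delta, and Gamma only — synapomorphy for {Alpha, Beta, Delta, Gamma}.
Only Delta and Gamma show the derived state 'yes' for retractile claws, supporting them as a clade.
Most parsimonious ingroup topology: ((((Delta,Gamma),Beta),Alpha),Theta).
Gamma and Delta form a cherry on this tree, so they are sister taxa.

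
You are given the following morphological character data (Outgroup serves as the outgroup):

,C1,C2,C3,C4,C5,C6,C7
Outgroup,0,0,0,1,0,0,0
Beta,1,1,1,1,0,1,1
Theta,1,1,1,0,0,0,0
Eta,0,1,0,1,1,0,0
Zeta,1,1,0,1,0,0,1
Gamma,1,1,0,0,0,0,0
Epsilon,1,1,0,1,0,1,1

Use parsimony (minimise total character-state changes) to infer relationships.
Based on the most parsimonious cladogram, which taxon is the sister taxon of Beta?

Epsilon

Character polarity is set by the outgroup: the derived state is whichever differs from the outgroup's state, so for C4 the derived state is '0', and for the remaining characters it is '1'.
C1: derived state '1' in Beta, Epsilon, Gamma, Theta, and Zeta only — synapomorphy for {Beta, Epsilon, Gamma, Theta, Zeta}.
C2 (derived state '1') is shared by all ingroup taxa — unites the whole ingroup.
C3 (state '1') occurs in Beta and Theta but conflicts with the nesting implied by the other characters — most parsimoniously interpreted as homoplasy.
C4 (derived state '0') is shared by Gamma and Theta — a synapomorphy uniting that clade.
C5 (derived state '1') is unique to Eta (autapomorphy; uninformative for grouping).
C6: derived state '1' in Beta and Epsilon only — synapomorphy for {Beta, Epsilon}.
C7: derived state '1' in Beta, Epsilon, and Zeta only — synapomorphy for {Beta, Epsilon, Zeta}.
Most parsimonious ingroup topology: ((((Beta,Epsilon),Zeta),(Theta,Gamma)),Eta).
Beta and Epsilon form a cherry on this tree, so they are sister taxa.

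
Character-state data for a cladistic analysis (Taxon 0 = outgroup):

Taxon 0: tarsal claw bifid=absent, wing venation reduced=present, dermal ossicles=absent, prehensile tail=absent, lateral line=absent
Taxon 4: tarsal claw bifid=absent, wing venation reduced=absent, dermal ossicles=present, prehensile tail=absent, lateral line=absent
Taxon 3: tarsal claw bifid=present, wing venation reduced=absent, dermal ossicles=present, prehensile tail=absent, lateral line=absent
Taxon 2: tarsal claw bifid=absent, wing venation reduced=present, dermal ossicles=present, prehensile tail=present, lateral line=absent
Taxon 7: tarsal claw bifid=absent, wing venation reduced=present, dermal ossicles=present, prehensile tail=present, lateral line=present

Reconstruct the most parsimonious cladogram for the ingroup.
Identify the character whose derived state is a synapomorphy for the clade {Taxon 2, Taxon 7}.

Character polarity is set by the outgroup: the derived state is whichever differs from the outgroup's state, so for wing venation reduced the derived state is 'absent', and for the remaining characters it is 'present'.
tarsal claw bifid (derived state 'present') is unique to Taxon 3 (autapomorphy; uninformative for grouping).
Only Taxon 3 and Taxon 4 show the derived state 'absent' for wing venation reduced, supporting them as a clade.
dermal ossicles (derived state 'present') is shared by all ingroup taxa — unites the whole ingroup.
prehensile tail: derived state 'present' in Taxon 2 and Taxon 7 only — synapomorphy for {Taxon 2, Taxon 7}.
lateral line (derived state 'present') is unique to Taxon 7 (autapomorphy; uninformative for grouping).
Most parsimonious ingroup topology: ((Taxon 4,Taxon 3),(Taxon 2,Taxon 7)).
The clade {Taxon 2, Taxon 7} is supported by prehensile tail: its derived state 'present' occurs in exactly those taxa and in no other taxon (including the outgroup).

prehensile tail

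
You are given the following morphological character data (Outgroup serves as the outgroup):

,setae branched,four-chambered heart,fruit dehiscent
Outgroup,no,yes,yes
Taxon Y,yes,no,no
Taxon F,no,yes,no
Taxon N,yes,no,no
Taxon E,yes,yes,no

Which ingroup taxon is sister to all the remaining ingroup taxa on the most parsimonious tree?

Character polarity is set by the outgroup: the derived state is whichever differs from the outgroup's state, so for four-chambered heart, fruit dehiscent the derived state is 'no', and for the remaining characters it is 'yes'.
setae branched (derived state 'yes') is shared by Taxon E, Taxon N, and Taxon Y — a synapomorphy uniting that clade.
Only Taxon N and Taxon Y show the derived state 'no' for four-chambered heart, supporting them as a clade.
All ingroup taxa share the derived state 'no' for fruit dehiscent; it defines the ingroup but does not resolve relationships within it.
Most parsimonious ingroup topology: (((Taxon Y,Taxon N),Taxon E),Taxon F).
Taxon F is sister to the clade containing all other ingroup taxa, so it is the earliest-diverging (most basal) ingroup lineage.

Taxon F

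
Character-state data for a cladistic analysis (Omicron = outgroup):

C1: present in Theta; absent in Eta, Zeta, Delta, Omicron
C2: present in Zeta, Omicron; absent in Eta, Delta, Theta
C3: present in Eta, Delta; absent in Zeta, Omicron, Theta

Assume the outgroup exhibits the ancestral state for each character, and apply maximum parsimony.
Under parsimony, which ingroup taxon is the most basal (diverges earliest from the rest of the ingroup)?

Zeta

Character polarity is set by the outgroup: the derived state is whichever differs from the outgroup's state, so for C2 the derived state is 'absent', and for the remaining characters it is 'present'.
C1: derived state 'present' in Theta only — an autapomorphy, so it tells us nothing about relationships among taxa.
C2 (derived state 'absent') is shared by Delta, Eta, and Theta — a synapomorphy uniting that clade.
Only Delta and Eta show the derived state 'present' for C3, supporting them as a clade.
Most parsimonious ingroup topology: (((Delta,Eta),Theta),Zeta).
Zeta is sister to the clade containing all other ingroup taxa, so it is the earliest-diverging (most basal) ingroup lineage.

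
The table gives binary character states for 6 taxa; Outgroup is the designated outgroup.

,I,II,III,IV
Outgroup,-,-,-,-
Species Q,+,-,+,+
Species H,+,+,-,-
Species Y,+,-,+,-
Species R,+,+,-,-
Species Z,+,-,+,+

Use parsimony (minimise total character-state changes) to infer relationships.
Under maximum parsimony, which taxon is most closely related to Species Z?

Species Q

The outgroup has state '-' for every character, so '+' is the derived state throughout.
All ingroup taxa share the derived state '+' for I; it defines the ingroup but does not resolve relationships within it.
Only Species H and Species R show the derived state '+' for II, supporting them as a clade.
Only Species Q, Species Y, and Species Z show the derived state '+' for III, supporting them as a clade.
IV (derived state '+') is shared by Species Q and Species Z — a synapomorphy uniting that clade.
Most parsimonious ingroup topology: (((Species Q,Species Z),Species Y),(Species H,Species R)).
Species Z and Species Q form a cherry on this tree, so they are sister taxa.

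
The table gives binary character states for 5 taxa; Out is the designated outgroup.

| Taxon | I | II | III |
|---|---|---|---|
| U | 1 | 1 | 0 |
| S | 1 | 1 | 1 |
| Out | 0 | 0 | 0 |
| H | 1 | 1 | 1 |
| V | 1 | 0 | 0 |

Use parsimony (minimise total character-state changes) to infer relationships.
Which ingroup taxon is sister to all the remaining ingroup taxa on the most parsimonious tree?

The outgroup has state '0' for every character, so '1' is the derived state throughout.
All ingroup taxa share the derived state '1' for I; it defines the ingroup but does not resolve relationships within it.
II (derived state '1') is shared by H, S, and U — a synapomorphy uniting that clade.
III (derived state '1') is shared by H and S — a synapomorphy uniting that clade.
Most parsimonious ingroup topology: (((H,S),U),V).
V is sister to the clade containing all other ingroup taxa, so it is the earliest-diverging (most basal) ingroup lineage.

V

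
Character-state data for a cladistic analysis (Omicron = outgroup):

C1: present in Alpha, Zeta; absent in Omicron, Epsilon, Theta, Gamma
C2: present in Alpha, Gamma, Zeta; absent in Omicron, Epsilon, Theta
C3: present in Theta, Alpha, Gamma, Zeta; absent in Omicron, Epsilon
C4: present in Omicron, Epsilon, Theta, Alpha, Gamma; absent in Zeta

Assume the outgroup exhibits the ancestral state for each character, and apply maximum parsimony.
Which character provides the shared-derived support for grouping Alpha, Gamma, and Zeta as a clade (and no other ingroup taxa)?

Character polarity is set by the outgroup: the derived state is whichever differs from the outgroup's state, so for C4 the derived state is 'absent', and for the remaining characters it is 'present'.
Only Alpha and Zeta show the derived state 'present' for C1, supporting them as a clade.
Only Alpha, Gamma, and Zeta show the derived state 'present' for C2, supporting them as a clade.
C3 (derived state 'present') is shared by Alpha, Gamma, Theta, and Zeta — a synapomorphy uniting that clade.
C4: derived state 'absent' in Zeta only — an autapomorphy, so it tells us nothing about relationships among taxa.
Most parsimonious ingroup topology: (Epsilon,(Theta,((Alpha,Zeta),Gamma))).
The clade {Alpha, Gamma, Zeta} is supported by C2: its derived state 'present' occurs in exactly those taxa and in no other taxon (including the outgroup).

C2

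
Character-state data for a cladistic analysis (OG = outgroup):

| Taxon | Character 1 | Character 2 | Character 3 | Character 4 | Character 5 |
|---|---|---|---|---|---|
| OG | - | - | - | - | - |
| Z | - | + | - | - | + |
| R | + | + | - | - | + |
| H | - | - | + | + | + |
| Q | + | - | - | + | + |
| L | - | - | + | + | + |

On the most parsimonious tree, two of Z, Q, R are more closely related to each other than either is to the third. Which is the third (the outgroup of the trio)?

Q

The outgroup has state '-' for every character, so '+' is the derived state throughout.
Character 1 groups Q and R, which is incompatible with the clades supported by the remaining characters; treating it as convergent (homoplasy) costs fewer steps than any alternative tree.
Character 2: derived state '+' in R and Z only — synapomorphy for {R, Z}.
Character 3: derived state '+' in H and L only — synapomorphy for {H, L}.
Only H, L, and Q show the derived state '+' for Character 4, supporting them as a clade.
Character 5 (derived state '+') is shared by all ingroup taxa — unites the whole ingroup.
Most parsimonious ingroup topology: ((Z,R),((H,L),Q)).
Z and R share a more recent common ancestor with each other than either does with Q, so Q is the least closely related of the three.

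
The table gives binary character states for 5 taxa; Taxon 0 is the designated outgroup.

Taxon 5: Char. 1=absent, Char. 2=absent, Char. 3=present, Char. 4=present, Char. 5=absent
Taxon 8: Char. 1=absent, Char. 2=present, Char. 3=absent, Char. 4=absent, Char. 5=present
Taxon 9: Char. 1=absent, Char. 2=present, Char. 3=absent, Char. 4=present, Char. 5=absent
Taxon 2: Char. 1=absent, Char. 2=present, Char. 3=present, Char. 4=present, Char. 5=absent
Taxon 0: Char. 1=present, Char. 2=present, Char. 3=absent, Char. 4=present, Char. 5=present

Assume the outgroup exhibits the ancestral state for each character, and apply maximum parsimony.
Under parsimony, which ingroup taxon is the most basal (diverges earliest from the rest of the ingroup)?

Taxon 8

Character polarity is set by the outgroup: the derived state is whichever differs from the outgroup's state, so for Char. 1, Char. 2, Char. 4, Char. 5 the derived state is 'absent', and for the remaining characters it is 'present'.
Char. 1 (derived state 'absent') is shared by all ingroup taxa — unites the whole ingroup.
Char. 2 (derived state 'absent') is unique to Taxon 5 (autapomorphy; uninformative for grouping).
Only Taxon 2 and Taxon 5 show the derived state 'present' for Char. 3, supporting them as a clade.
Char. 4 (derived state 'absent') is unique to Taxon 8 (autapomorphy; uninformative for grouping).
Only Taxon 2, Taxon 5, and Taxon 9 show the derived state 'absent' for Char. 5, supporting them as a clade.
Most parsimonious ingroup topology: (((Taxon 5,Taxon 2),Taxon 9),Taxon 8).
Taxon 8 is sister to the clade containing all other ingroup taxa, so it is the earliest-diverging (most basal) ingroup lineage.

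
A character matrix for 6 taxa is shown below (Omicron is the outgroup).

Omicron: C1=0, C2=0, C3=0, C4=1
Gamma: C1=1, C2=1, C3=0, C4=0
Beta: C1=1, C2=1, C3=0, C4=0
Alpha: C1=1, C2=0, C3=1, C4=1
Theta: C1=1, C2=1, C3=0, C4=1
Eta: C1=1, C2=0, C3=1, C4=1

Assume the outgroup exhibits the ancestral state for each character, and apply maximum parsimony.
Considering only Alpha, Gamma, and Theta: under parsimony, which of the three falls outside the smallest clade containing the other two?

Character polarity is set by the outgroup: the derived state is whichever differs from the outgroup's state, so for C4 the derived state is '0', and for the remaining characters it is '1'.
All ingroup taxa share the derived state '1' for C1; it defines the ingroup but does not resolve relationships within it.
C2 (derived state '1') is shared by Beta, Gamma, and Theta — a synapomorphy uniting that clade.
Only Alpha and Eta show the derived state '1' for C3, supporting them as a clade.
C4 (derived state '0') is shared by Beta and Gamma — a synapomorphy uniting that clade.
Most parsimonious ingroup topology: (((Gamma,Beta),Theta),(Alpha,Eta)).
Theta and Gamma share a more recent common ancestor with each other than either does with Alpha, so Alpha is the least closely related of the three.

Alpha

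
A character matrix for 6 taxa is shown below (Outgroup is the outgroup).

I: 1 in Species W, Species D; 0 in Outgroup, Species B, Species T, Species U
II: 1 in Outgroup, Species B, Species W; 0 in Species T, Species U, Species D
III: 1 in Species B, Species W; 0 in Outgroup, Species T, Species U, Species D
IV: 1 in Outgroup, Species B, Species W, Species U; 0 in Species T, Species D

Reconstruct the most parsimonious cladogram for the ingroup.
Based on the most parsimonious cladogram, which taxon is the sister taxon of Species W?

Species B

Character polarity is set by the outgroup: the derived state is whichever differs from the outgroup's state, so for II, IV the derived state is '0', and for the remaining characters it is '1'.
I (state '1') occurs in Species D and Species W but conflicts with the nesting implied by the other characters — most parsimoniously interpreted as homoplasy.
II (derived state '0') is shared by Species D, Species T, and Species U — a synapomorphy uniting that clade.
III: derived state '1' in Species B and Species W only — synapomorphy for {Species B, Species W}.
IV: derived state '0' in Species D and Species T only — synapomorphy for {Species D, Species T}.
Most parsimonious ingroup topology: ((Species B,Species W),((Species T,Species D),Species U)).
Species W and Species B form a cherry on this tree, so they are sister taxa.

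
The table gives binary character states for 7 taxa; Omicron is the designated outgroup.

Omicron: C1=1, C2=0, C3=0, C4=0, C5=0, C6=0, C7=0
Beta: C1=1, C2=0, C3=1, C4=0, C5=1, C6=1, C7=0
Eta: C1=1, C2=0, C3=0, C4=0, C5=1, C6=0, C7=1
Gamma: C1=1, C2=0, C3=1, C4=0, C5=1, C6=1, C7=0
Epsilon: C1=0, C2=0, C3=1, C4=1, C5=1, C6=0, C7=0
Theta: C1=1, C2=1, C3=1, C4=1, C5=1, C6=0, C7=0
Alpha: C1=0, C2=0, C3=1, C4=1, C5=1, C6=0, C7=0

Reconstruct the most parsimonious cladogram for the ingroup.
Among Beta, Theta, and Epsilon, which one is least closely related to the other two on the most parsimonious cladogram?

Beta

Character polarity is set by the outgroup: the derived state is whichever differs from the outgroup's state, so for C1 the derived state is '0', and for the remaining characters it is '1'.
C1 (derived state '0') is shared by Alpha and Epsilon — a synapomorphy uniting that clade.
C2 (derived state '1') is unique to Theta (autapomorphy; uninformative for grouping).
Only Alpha, Beta, Epsilon, Gamma, and Theta show the derived state '1' for C3, supporting them as a clade.
C4: derived state '1' in Alpha, Epsilon, and Theta only — synapomorphy for {Alpha, Epsilon, Theta}.
C5 (derived state '1') is shared by all ingroup taxa — unites the whole ingroup.
Only Beta and Gamma show the derived state '1' for C6, supporting them as a clade.
C7: derived state '1' in Eta only — an autapomorphy, so it tells us nothing about relationships among taxa.
Most parsimonious ingroup topology: (((Beta,Gamma),((Epsilon,Alpha),Theta)),Eta).
Epsilon and Theta share a more recent common ancestor with each other than either does with Beta, so Beta is the least closely related of the three.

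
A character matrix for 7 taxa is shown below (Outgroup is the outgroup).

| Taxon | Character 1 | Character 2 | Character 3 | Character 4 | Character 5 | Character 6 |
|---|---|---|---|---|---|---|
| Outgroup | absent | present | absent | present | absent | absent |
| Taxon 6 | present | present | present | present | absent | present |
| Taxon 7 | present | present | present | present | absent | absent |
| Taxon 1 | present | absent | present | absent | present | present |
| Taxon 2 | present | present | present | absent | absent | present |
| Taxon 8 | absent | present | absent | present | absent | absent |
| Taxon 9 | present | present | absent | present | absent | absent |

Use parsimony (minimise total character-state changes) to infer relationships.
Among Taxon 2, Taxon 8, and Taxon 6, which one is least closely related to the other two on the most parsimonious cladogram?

Taxon 8

Character polarity is set by the outgroup: the derived state is whichever differs from the outgroup's state, so for Character 2, Character 4 the derived state is 'absent', and for the remaining characters it is 'present'.
Only Taxon 1, Taxon 2, Taxon 6, Taxon 7, and Taxon 9 show the derived state 'present' for Character 1, supporting them as a clade.
Character 2 (derived state 'absent') is unique to Taxon 1 (autapomorphy; uninformative for grouping).
Character 3: derived state 'present' in Taxon 1, Taxon 2, Taxon 6, and Taxon 7 only — synapomorphy for {Taxon 1, Taxon 2, Taxon 6, Taxon 7}.
Only Taxon 1 and Taxon 2 show the derived state 'absent' for Character 4, supporting them as a clade.
Character 5 (derived state 'present') is unique to Taxon 1 (autapomorphy; uninformative for grouping).
Only Taxon 1, Taxon 2, and Taxon 6 show the derived state 'present' for Character 6, supporting them as a clade.
Most parsimonious ingroup topology: ((((Taxon 6,(Taxon 1,Taxon 2)),Taxon 7),Taxon 9),Taxon 8).
Taxon 6 and Taxon 2 share a more recent common ancestor with each other than either does with Taxon 8, so Taxon 8 is the least closely related of the three.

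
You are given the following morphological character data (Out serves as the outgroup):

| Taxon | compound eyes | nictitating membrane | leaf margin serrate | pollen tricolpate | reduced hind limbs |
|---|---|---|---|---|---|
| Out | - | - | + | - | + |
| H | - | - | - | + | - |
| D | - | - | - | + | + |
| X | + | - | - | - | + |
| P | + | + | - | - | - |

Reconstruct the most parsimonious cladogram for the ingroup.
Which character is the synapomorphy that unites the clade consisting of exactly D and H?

pollen tricolpate

Character polarity is set by the outgroup: the derived state is whichever differs from the outgroup's state, so for leaf margin serrate, reduced hind limbs the derived state is '-', and for the remaining characters it is '+'.
Only P and X show the derived state '+' for compound eyes, supporting them as a clade.
nictitating membrane (derived state '+') is unique to P (autapomorphy; uninformative for grouping).
leaf margin serrate (derived state '-') is shared by all ingroup taxa — unites the whole ingroup.
Only D and H show the derived state '+' for pollen tricolpate, supporting them as a clade.
reduced hind limbs (state '-') occurs in H and P but conflicts with the nesting implied by the other characters — most parsimoniously interpreted as homoplasy.
Most parsimonious ingroup topology: ((H,D),(X,P)).
The clade {D, H} is supported by pollen tricolpate: its derived state '+' occurs in exactly those taxa and in no other taxon (including the outgroup).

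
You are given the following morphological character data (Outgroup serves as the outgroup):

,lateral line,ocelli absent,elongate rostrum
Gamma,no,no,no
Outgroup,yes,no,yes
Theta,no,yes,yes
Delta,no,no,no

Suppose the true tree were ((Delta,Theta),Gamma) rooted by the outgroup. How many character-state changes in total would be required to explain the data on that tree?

Map each character onto ((Delta,Theta),Gamma) (rooted by Outgroup) and count the minimum state changes it requires (Fitch parsimony):
lateral line: 1; ocelli absent: 1; elongate rostrum: 2.
Total tree length = 4.

4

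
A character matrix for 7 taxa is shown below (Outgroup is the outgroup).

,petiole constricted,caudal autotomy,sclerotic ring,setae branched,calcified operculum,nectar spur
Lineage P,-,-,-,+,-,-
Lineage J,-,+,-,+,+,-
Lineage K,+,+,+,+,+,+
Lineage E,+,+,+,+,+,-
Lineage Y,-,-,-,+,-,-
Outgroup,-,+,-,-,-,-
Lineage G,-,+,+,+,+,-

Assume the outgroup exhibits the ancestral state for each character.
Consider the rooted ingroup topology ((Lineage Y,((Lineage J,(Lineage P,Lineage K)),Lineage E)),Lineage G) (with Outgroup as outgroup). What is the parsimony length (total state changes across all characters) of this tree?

Map each character onto ((Lineage Y,((Lineage J,(Lineage P,Lineage K)),Lineage E)),Lineage G) (rooted by Outgroup) and count the minimum state changes it requires (Fitch parsimony):
petiole constricted: 2; caudal autotomy: 2; sclerotic ring: 3; setae branched: 1; calcified operculum: 3; nectar spur: 1.
Total tree length = 12.

12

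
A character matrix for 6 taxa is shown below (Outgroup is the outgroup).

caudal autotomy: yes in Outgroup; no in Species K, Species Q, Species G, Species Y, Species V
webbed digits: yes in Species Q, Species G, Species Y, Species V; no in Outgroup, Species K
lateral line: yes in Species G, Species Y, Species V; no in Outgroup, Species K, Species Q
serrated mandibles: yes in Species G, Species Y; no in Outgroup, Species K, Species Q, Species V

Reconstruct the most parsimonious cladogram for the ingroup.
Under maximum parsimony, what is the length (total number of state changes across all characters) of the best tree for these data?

4

Character polarity is set by the outgroup: the derived state is whichever differs from the outgroup's state, so for caudal autotomy the derived state is 'no', and for the remaining characters it is 'yes'.
caudal autotomy (derived state 'no') is shared by all ingroup taxa — unites the whole ingroup.
webbed digits (derived state 'yes') is shared by Species G, Species Q, Species V, and Species Y — a synapomorphy uniting that clade.
lateral line (derived state 'yes') is shared by Species G, Species V, and Species Y — a synapomorphy uniting that clade.
Only Species G and Species Y show the derived state 'yes' for serrated mandibles, supporting them as a clade.
Most parsimonious ingroup topology: (Species K,(Species Q,((Species G,Species Y),Species V))).
Changes per character on this tree: caudal autotomy: 1; webbed digits: 1; lateral line: 1; serrated mandibles: 1.
Total = 4.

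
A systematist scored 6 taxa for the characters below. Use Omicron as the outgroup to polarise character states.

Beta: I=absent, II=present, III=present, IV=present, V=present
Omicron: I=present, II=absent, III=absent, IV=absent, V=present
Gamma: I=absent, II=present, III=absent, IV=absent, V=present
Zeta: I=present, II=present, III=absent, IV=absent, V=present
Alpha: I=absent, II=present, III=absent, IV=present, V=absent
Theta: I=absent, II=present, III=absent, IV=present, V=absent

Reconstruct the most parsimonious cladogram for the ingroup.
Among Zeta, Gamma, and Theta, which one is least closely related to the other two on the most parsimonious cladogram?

Character polarity is set by the outgroup: the derived state is whichever differs from the outgroup's state, so for I, V the derived state is 'absent', and for the remaining characters it is 'present'.
I: derived state 'absent' in Alpha, Beta, Gamma, and Theta only — synapomorphy for {Alpha, Beta, Gamma, Theta}.
II (derived state 'present') is shared by all ingroup taxa — unites the whole ingroup.
III: derived state 'present' in Beta only — an autapomorphy, so it tells us nothing about relationships among taxa.
IV (derived state 'present') is shared by Alpha, Beta, and Theta — a synapomorphy uniting that clade.
Only Alpha and Theta show the derived state 'absent' for V, supporting them as a clade.
Most parsimonious ingroup topology: (((Beta,(Theta,Alpha)),Gamma),Zeta).
Theta and Gamma share a more recent common ancestor with each other than either does with Zeta, so Zeta is the least closely related of the three.

Zeta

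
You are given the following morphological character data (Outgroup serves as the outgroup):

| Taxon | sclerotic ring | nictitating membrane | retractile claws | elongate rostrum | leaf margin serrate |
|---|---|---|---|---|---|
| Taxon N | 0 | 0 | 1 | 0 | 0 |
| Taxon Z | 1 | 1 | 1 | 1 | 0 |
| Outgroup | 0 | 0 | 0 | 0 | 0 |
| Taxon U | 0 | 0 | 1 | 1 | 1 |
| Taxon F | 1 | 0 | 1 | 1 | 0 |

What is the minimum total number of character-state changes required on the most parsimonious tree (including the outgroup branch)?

The outgroup has state '0' for every character, so '1' is the derived state throughout.
sclerotic ring (derived state '1') is shared by Taxon F and Taxon Z — a synapomorphy uniting that clade.
nictitating membrane: derived state '1' in Taxon Z only — an autapomorphy, so it tells us nothing about relationships among taxa.
retractile claws (derived state '1') is shared by all ingroup taxa — unites the whole ingroup.
Only Taxon F, Taxon U, and Taxon Z show the derived state '1' for elongate rostrum, supporting them as a clade.
leaf margin serrate (derived state '1') is unique to Taxon U (autapomorphy; uninformative for grouping).
Most parsimonious ingroup topology: (((Taxon Z,Taxon F),Taxon U),Taxon N).
Changes per character on this tree: sclerotic ring: 1; nictitating membrane: 1; retractile claws: 1; elongate rostrum: 1; leaf margin serrate: 1.
Total = 5.

5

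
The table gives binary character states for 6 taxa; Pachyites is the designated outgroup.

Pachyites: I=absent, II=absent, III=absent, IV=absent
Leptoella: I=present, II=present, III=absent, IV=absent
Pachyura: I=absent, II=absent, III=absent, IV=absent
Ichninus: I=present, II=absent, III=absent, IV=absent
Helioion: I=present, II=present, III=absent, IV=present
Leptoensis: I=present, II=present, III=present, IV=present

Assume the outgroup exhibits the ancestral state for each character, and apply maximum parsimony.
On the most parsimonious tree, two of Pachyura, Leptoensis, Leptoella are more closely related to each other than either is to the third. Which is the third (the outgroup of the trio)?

Pachyura

The outgroup has state 'absent' for every character, so 'present' is the derived state throughout.
I: derived state 'present' in Helioion, Ichninus, Leptoella, and Leptoensis only — synapomorphy for {Helioion, Ichninus, Leptoella, Leptoensis}.
Only Helioion, Leptoella, and Leptoensis show the derived state 'present' for II, supporting them as a clade.
III: derived state 'present' in Leptoensis only — an autapomorphy, so it tells us nothing about relationships among taxa.
Only Helioion and Leptoensis show the derived state 'present' for IV, supporting them as a clade.
Most parsimonious ingroup topology: (((Leptoella,(Helioion,Leptoensis)),Ichninus),Pachyura).
Leptoella and Leptoensis share a more recent common ancestor with each other than either does with Pachyura, so Pachyura is the least closely related of the three.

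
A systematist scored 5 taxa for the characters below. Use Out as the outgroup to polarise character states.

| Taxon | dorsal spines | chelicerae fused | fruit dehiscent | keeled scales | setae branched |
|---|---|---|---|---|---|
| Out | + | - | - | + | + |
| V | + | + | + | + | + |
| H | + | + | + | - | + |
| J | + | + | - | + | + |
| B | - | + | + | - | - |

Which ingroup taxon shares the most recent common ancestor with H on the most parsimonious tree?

Character polarity is set by the outgroup: the derived state is whichever differs from the outgroup's state, so for dorsal spines, keeled scales, setae branched the derived state is '-', and for the remaining characters it is '+'.
dorsal spines: derived state '-' in B only — an autapomorphy, so it tells us nothing about relationships among taxa.
chelicerae fused (derived state '+') is shared by all ingroup taxa — unites the whole ingroup.
fruit dehiscent (derived state '+') is shared by B, H, and V — a synapomorphy uniting that clade.
Only B and H show the derived state '-' for keeled scales, supporting them as a clade.
setae branched: derived state '-' in B only — an autapomorphy, so it tells us nothing about relationships among taxa.
Most parsimonious ingroup topology: ((V,(H,B)),J).
H and B form a cherry on this tree, so they are sister taxa.

B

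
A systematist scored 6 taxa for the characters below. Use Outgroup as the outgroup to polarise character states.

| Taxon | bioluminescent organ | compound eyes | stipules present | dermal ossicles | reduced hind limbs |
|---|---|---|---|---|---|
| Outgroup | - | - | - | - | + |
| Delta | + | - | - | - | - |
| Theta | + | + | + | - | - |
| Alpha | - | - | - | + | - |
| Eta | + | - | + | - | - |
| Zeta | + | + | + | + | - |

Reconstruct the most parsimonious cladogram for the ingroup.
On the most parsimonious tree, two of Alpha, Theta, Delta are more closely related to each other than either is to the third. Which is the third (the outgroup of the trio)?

Alpha

Character polarity is set by the outgroup: the derived state is whichever differs from the outgroup's state, so for reduced hind limbs the derived state is '-', and for the remaining characters it is '+'.
Only Delta, Eta, Theta, and Zeta show the derived state '+' for bioluminescent organ, supporting them as a clade.
compound eyes: derived state '+' in Theta and Zeta only — synapomorphy for {Theta, Zeta}.
stipules present (derived state '+') is shared by Eta, Theta, and Zeta — a synapomorphy uniting that clade.
dermal ossicles (state '+') occurs in Alpha and Zeta but conflicts with the nesting implied by the other characters — most parsimoniously interpreted as homoplasy.
All ingroup taxa share the derived state '-' for reduced hind limbs; it defines the ingroup but does not resolve relationships within it.
Most parsimonious ingroup topology: ((Delta,((Theta,Zeta),Eta)),Alpha).
Theta and Delta share a more recent common ancestor with each other than either does with Alpha, so Alpha is the least closely related of the three.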